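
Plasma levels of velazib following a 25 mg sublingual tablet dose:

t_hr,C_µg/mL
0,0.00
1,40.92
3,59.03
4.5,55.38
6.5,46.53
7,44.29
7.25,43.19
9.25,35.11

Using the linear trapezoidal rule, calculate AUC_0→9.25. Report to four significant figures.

AUC = 420.1 µg/mL·hr

Trapezoidal AUC_0→9.25:
  [0→1]: (0.00+40.92)/2 × 1 = 20.46
  [1→3]: (40.92+59.03)/2 × 2 = 99.95
  [3→4.5]: (59.03+55.38)/2 × 1.5 = 85.8075
  [4.5→6.5]: (55.38+46.53)/2 × 2 = 101.91
  [6.5→7]: (46.53+44.29)/2 × 0.5 = 22.705
  [7→7.25]: (44.29+43.19)/2 × 0.25 = 10.935
  [7.25→9.25]: (43.19+35.11)/2 × 2 = 78.3
  Sum = 420.0675 µg/mL·hr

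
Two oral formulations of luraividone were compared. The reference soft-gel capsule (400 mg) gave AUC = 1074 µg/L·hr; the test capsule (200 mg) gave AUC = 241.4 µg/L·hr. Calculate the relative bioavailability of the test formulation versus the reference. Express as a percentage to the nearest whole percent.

F_rel = 45%

F_rel = (AUC_test/D_test) / (AUC_ref/D_ref)
      = (241.4/200) / (1074/400)
      = 1.207 / 2.685 = 0.4495 = 44.95%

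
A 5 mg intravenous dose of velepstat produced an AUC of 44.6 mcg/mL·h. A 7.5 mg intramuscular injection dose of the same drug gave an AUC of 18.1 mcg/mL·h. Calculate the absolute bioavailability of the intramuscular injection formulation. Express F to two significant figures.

F = 0.27

F = (AUC_ev / D_ev) / (AUC_iv / D_iv)
  = (18.1/7.5) / (44.6/5)
  = 2.41333 / 8.92 = 0.2706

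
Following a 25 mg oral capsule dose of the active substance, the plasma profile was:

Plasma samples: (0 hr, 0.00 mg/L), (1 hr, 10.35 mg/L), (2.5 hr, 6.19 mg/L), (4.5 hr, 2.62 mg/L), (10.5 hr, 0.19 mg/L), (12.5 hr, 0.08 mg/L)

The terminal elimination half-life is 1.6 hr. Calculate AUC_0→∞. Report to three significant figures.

Trapezoidal AUC_0→12.5:
  [0→1]: (0.00+10.35)/2 × 1 = 5.175
  [1→2.5]: (10.35+6.19)/2 × 1.5 = 12.405
  [2.5→4.5]: (6.19+2.62)/2 × 2 = 8.81
  [4.5→10.5]: (2.62+0.19)/2 × 6 = 8.43
  [10.5→12.5]: (0.19+0.08)/2 × 2 = 0.27
  Sum = 35.09 mg/L·hr
k_e = ln2 / t½ = 0.693147 / 1.6 = 0.4332 hr^-1
Extrapolated tail: C_last / k_e = 0.08 / 0.4332 = 0.185
AUC_0→∞ = 35.09 + 0.185 = 35.275 mg/L·hr

AUC = 35.3 mg/L·hr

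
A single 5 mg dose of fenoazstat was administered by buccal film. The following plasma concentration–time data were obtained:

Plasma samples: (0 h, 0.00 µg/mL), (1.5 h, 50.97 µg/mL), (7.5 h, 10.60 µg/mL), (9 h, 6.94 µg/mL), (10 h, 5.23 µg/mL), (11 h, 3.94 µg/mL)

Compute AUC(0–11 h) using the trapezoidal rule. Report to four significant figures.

Trapezoidal AUC_0→11:
  [0→1.5]: (0.00+50.97)/2 × 1.5 = 38.2275
  [1.5→7.5]: (50.97+10.60)/2 × 6 = 184.71
  [7.5→9]: (10.60+6.94)/2 × 1.5 = 13.155
  [9→10]: (6.94+5.23)/2 × 1 = 6.085
  [10→11]: (5.23+3.94)/2 × 1 = 4.585
  Sum = 246.7625 µg/mL·h

AUC = 246.8 µg/mL·h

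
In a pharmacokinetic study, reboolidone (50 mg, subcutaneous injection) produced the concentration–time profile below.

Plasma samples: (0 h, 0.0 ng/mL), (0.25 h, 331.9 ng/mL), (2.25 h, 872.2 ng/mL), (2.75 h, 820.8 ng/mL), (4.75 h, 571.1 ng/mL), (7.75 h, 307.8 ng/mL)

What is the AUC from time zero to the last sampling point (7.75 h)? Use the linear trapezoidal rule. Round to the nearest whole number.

Trapezoidal AUC_0→7.75:
  [0→0.25]: (0.0+331.9)/2 × 0.25 = 41.4875
  [0.25→2.25]: (331.9+872.2)/2 × 2 = 1204.1
  [2.25→2.75]: (872.2+820.8)/2 × 0.5 = 423.25
  [2.75→4.75]: (820.8+571.1)/2 × 2 = 1391.9
  [4.75→7.75]: (571.1+307.8)/2 × 3 = 1318.35
  Sum = 4379.0875 ng/mL·h

AUC = 4379 ng/mL·h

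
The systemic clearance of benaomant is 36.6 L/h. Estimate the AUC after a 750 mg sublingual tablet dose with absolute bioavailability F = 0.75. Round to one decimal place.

AUC_0→∞ = F × Dose / CL
        = 0.75 × 750 / 36.6 = 15.3689 mg/L·h

AUC = 15.4 mg/L·h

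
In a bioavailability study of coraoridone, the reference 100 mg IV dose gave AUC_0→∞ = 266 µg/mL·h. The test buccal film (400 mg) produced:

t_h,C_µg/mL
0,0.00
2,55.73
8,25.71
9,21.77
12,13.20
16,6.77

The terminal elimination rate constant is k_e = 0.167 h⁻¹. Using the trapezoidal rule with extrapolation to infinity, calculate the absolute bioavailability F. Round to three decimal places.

F = 0.429

Trapezoidal AUC_0→16 (buccal film):
  [0→2]: (0.00+55.73)/2 × 2 = 55.73
  [2→8]: (55.73+25.71)/2 × 6 = 244.32
  [8→9]: (25.71+21.77)/2 × 1 = 23.74
  [9→12]: (21.77+13.20)/2 × 3 = 52.455
  [12→16]: (13.20+6.77)/2 × 4 = 39.94
  Sum = 416.185 µg/mL·h
Tail: C_last/k_e = 6.77/0.167 = 40.539
AUC_0→∞ (buccal film) = 416.185 + 40.539 = 456.724 µg/mL·h
F = (AUC_ev/D_ev)/(AUC_iv/D_iv) = (456.724/400)/(266/100) = 1.14181/2.66 = 0.4293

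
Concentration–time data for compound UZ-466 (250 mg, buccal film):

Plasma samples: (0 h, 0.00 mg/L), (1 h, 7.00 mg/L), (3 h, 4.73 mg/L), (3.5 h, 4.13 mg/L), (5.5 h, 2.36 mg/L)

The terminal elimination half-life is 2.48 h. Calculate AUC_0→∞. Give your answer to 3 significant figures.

AUC = 32.4 mg/L·h

Trapezoidal AUC_0→5.5:
  [0→1]: (0.00+7.00)/2 × 1 = 3.5
  [1→3]: (7.00+4.73)/2 × 2 = 11.73
  [3→3.5]: (4.73+4.13)/2 × 0.5 = 2.215
  [3.5→5.5]: (4.13+2.36)/2 × 2 = 6.49
  Sum = 23.935 mg/L·h
k_e = ln2 / t½ = 0.693147 / 2.48 = 0.2795 h^-1
Extrapolated tail: C_last / k_e = 2.36 / 0.2795 = 8.444
AUC_0→∞ = 23.935 + 8.444 = 32.379 mg/L·h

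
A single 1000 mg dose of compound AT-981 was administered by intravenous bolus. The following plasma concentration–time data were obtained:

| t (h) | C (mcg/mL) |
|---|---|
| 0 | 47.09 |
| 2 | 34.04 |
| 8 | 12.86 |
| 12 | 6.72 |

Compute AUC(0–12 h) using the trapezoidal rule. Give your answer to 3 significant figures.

Trapezoidal AUC_0→12:
  [0→2]: (47.09+34.04)/2 × 2 = 81.13
  [2→8]: (34.04+12.86)/2 × 6 = 140.7
  [8→12]: (12.86+6.72)/2 × 4 = 39.16
  Sum = 260.99 mcg/mL·h

AUC = 261 mcg/mL·h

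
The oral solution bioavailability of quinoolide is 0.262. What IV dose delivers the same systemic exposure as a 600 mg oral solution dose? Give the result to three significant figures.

Systemic exposure from an extravascular dose = F × D_ev, so the equivalent IV dose is F × D_ev.
D_iv = F × D_ev = 0.262 × 600 = 157.2 mg

D_iv = 157 mg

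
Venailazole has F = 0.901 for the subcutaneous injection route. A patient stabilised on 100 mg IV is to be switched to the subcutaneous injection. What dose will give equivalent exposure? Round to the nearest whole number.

D_subcutaneous = 111 mg

For equal systemic exposure: F × D_ev = D_iv
D_ev = D_iv / F = 100 / 0.901 = 110.988 mg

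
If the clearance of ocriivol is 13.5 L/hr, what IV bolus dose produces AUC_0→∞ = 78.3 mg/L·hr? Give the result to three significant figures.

Dose_iv = CL × AUC_0→∞
     = 13.5 × 78.3 = 1057.05 mg

Dose = 1060 mg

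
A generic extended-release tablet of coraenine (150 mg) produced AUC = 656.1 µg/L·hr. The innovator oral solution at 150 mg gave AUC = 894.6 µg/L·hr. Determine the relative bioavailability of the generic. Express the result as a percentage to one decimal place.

F_rel = (AUC_test/D_test) / (AUC_ref/D_ref)
      = (656.1/150) / (894.6/150)
      = 4.374 / 5.964 = 0.7334 = 73.34%

F_rel = 73.3%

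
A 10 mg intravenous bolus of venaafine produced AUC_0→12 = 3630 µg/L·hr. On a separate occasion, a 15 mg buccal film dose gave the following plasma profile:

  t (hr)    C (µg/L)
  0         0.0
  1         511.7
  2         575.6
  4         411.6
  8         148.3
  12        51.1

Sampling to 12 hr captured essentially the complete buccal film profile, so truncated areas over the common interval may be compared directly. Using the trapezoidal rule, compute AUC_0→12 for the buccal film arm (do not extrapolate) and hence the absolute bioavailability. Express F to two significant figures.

F = 0.61

Trapezoidal AUC_0→12 (buccal film):
  [0→1]: (0.0+511.7)/2 × 1 = 255.85
  [1→2]: (511.7+575.6)/2 × 1 = 543.65
  [2→4]: (575.6+411.6)/2 × 2 = 987.2
  [4→8]: (411.6+148.3)/2 × 4 = 1119.8
  [8→12]: (148.3+51.1)/2 × 4 = 398.8
  Sum = 3305.3 µg/L·hr
F = (AUC_ev/D_ev)/(AUC_iv/D_iv) = (3305.3/15)/(3630/10) = 220.353/363 = 0.6070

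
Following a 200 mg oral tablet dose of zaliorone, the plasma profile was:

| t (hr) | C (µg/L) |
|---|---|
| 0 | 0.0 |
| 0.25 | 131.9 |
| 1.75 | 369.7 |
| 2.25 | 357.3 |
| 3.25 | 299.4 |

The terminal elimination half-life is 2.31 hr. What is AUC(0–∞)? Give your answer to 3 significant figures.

Trapezoidal AUC_0→3.25:
  [0→0.25]: (0.0+131.9)/2 × 0.25 = 16.4875
  [0.25→1.75]: (131.9+369.7)/2 × 1.5 = 376.2
  [1.75→2.25]: (369.7+357.3)/2 × 0.5 = 181.75
  [2.25→3.25]: (357.3+299.4)/2 × 1 = 328.35
  Sum = 902.7875 µg/L·hr
k_e = ln2 / t½ = 0.693147 / 2.31 = 0.3001 hr^-1
Extrapolated tail: C_last / k_e = 299.4 / 0.3001 = 997.667
AUC_0→∞ = 902.7875 + 997.667 = 1900.4545 µg/L·hr

AUC = 1900 µg/L·hr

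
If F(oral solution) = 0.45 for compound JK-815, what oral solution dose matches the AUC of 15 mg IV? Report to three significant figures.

For equal systemic exposure: F × D_ev = D_iv
D_ev = D_iv / F = 15 / 0.45 = 33.3333 mg

D_oral = 33.3 mg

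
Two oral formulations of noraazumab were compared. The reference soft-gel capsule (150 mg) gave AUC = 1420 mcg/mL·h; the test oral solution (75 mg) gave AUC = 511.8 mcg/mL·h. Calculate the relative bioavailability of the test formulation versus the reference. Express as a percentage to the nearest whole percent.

F_rel = 72%

F_rel = (AUC_test/D_test) / (AUC_ref/D_ref)
      = (511.8/75) / (1420/150)
      = 6.824 / 9.46667 = 0.7208 = 72.08%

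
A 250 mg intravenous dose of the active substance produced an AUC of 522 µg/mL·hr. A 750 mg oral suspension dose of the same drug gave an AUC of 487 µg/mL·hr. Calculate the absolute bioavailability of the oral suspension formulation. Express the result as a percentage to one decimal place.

F = (AUC_ev / D_ev) / (AUC_iv / D_iv)
  = (487/750) / (522/250)
  = 0.649333 / 2.088 = 0.3110
  = 31.10%

F = 31.1%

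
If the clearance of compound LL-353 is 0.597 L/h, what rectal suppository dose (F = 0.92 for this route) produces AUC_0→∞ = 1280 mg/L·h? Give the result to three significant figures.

Dose = CL × AUC_0→∞ / F
     = 0.597 × 1280 / 0.92 = 830.609 mg

Dose = 831 mg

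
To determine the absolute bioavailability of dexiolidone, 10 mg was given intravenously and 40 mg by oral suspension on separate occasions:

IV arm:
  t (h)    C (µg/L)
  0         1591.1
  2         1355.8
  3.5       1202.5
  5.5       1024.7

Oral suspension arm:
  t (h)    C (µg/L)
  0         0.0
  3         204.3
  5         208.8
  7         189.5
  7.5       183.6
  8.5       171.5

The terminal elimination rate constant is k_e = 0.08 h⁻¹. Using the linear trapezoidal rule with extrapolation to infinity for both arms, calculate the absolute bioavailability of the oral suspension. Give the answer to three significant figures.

Trapezoidal AUC_0→5.5 (IV):
  [0→2]: (1591.1+1355.8)/2 × 2 = 2946.9
  [2→3.5]: (1355.8+1202.5)/2 × 1.5 = 1918.725
  [3.5→5.5]: (1202.5+1024.7)/2 × 2 = 2227.2
  Sum = 7092.825 µg/L·h
IV tail: 1024.7/0.08 = 12808.750; AUC_iv,0→∞ = 7092.825 + 12808.750 = 19901.575 µg/L·h
Trapezoidal AUC_0→8.5 (oral suspension):
  [0→3]: (0.0+204.3)/2 × 3 = 306.45
  [3→5]: (204.3+208.8)/2 × 2 = 413.1
  [5→7]: (208.8+189.5)/2 × 2 = 398.3
  [7→7.5]: (189.5+183.6)/2 × 0.5 = 93.275
  [7.5→8.5]: (183.6+171.5)/2 × 1 = 177.55
  Sum = 1388.675 µg/L·h
oral suspension tail: 171.5/0.08 = 2143.750; AUC_ev,0→∞ = 1388.675 + 2143.750 = 3532.425 µg/L·h
F = (AUC_ev/D_ev)/(AUC_iv/D_iv) = (3532.425/40)/(19901.575/10) = 88.310625/1990.1575 = 0.0444

F = 0.0444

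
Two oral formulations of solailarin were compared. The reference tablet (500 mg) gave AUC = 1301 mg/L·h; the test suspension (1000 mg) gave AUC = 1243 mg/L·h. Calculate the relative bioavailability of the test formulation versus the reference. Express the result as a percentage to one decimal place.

F_rel = (AUC_test/D_test) / (AUC_ref/D_ref)
      = (1243/1000) / (1301/500)
      = 1.243 / 2.602 = 0.4777 = 47.77%

F_rel = 47.8%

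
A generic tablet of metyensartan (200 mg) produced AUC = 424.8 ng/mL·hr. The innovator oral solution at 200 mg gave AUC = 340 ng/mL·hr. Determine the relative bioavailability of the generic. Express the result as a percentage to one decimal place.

F_rel = (AUC_test/D_test) / (AUC_ref/D_ref)
      = (424.8/200) / (340/200)
      = 2.124 / 1.7 = 1.2494 = 124.94%

F_rel = 124.9%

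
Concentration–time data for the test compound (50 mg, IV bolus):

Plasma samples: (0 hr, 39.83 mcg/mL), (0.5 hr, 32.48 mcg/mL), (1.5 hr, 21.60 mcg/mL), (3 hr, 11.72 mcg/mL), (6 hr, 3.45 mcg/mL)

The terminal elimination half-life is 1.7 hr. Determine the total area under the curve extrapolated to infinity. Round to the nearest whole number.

AUC = 101 mcg/mL·hr

Trapezoidal AUC_0→6:
  [0→0.5]: (39.83+32.48)/2 × 0.5 = 18.0775
  [0.5→1.5]: (32.48+21.60)/2 × 1 = 27.04
  [1.5→3]: (21.60+11.72)/2 × 1.5 = 24.99
  [3→6]: (11.72+3.45)/2 × 3 = 22.755
  Sum = 92.8625 mcg/mL·hr
k_e = ln2 / t½ = 0.693147 / 1.7 = 0.4077 hr^-1
Extrapolated tail: C_last / k_e = 3.45 / 0.4077 = 8.462
AUC_0→∞ = 92.8625 + 8.462 = 101.3245 mcg/mL·hr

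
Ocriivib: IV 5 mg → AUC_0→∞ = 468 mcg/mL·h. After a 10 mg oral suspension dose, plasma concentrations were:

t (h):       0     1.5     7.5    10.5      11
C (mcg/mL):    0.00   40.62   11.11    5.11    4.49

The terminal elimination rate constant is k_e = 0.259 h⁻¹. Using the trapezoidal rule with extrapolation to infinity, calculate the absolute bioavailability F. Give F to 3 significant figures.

F = 0.245

Trapezoidal AUC_0→11 (oral suspension):
  [0→1.5]: (0.00+40.62)/2 × 1.5 = 30.465
  [1.5→7.5]: (40.62+11.11)/2 × 6 = 155.19
  [7.5→10.5]: (11.11+5.11)/2 × 3 = 24.33
  [10.5→11]: (5.11+4.49)/2 × 0.5 = 2.4
  Sum = 212.385 mcg/mL·h
Tail: C_last/k_e = 4.49/0.259 = 17.336
AUC_0→∞ (oral suspension) = 212.385 + 17.336 = 229.721 mcg/mL·h
F = (AUC_ev/D_ev)/(AUC_iv/D_iv) = (229.721/10)/(468/5) = 22.9721/93.6 = 0.2454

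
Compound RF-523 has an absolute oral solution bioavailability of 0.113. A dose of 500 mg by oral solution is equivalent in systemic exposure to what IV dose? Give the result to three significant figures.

D_iv = 56.5 mg

Systemic exposure from an extravascular dose = F × D_ev, so the equivalent IV dose is F × D_ev.
D_iv = F × D_ev = 0.113 × 500 = 56.5 mg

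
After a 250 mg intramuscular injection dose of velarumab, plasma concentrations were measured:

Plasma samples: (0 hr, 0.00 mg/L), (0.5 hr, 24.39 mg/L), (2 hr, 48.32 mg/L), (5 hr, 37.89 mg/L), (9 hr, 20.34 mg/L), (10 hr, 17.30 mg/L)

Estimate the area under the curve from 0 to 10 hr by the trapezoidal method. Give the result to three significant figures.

AUC = 325 mg/L·hr

Trapezoidal AUC_0→10:
  [0→0.5]: (0.00+24.39)/2 × 0.5 = 6.0975
  [0.5→2]: (24.39+48.32)/2 × 1.5 = 54.5325
  [2→5]: (48.32+37.89)/2 × 3 = 129.315
  [5→9]: (37.89+20.34)/2 × 4 = 116.46
  [9→10]: (20.34+17.30)/2 × 1 = 18.82
  Sum = 325.225 mg/L·hr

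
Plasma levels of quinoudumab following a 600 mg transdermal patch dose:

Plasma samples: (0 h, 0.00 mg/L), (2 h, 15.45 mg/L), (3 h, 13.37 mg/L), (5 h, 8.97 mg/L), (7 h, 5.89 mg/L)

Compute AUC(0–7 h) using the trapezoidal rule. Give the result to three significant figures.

Trapezoidal AUC_0→7:
  [0→2]: (0.00+15.45)/2 × 2 = 15.45
  [2→3]: (15.45+13.37)/2 × 1 = 14.41
  [3→5]: (13.37+8.97)/2 × 2 = 22.34
  [5→7]: (8.97+5.89)/2 × 2 = 14.86
  Sum = 67.06 mg/L·h

AUC = 67.1 mg/L·h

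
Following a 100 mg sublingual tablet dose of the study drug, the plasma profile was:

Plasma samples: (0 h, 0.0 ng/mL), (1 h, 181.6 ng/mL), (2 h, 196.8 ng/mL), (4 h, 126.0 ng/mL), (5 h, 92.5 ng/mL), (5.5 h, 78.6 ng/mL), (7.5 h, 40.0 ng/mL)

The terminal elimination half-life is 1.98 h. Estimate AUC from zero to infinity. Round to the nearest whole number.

AUC = 988 ng/mL·h

Trapezoidal AUC_0→7.5:
  [0→1]: (0.0+181.6)/2 × 1 = 90.8
  [1→2]: (181.6+196.8)/2 × 1 = 189.2
  [2→4]: (196.8+126.0)/2 × 2 = 322.8
  [4→5]: (126.0+92.5)/2 × 1 = 109.25
  [5→5.5]: (92.5+78.6)/2 × 0.5 = 42.775
  [5.5→7.5]: (78.6+40.0)/2 × 2 = 118.6
  Sum = 873.425 ng/mL·h
k_e = ln2 / t½ = 0.693147 / 1.98 = 0.3501 h^-1
Extrapolated tail: C_last / k_e = 40.0 / 0.3501 = 114.253
AUC_0→∞ = 873.425 + 114.253 = 987.678 ng/mL·h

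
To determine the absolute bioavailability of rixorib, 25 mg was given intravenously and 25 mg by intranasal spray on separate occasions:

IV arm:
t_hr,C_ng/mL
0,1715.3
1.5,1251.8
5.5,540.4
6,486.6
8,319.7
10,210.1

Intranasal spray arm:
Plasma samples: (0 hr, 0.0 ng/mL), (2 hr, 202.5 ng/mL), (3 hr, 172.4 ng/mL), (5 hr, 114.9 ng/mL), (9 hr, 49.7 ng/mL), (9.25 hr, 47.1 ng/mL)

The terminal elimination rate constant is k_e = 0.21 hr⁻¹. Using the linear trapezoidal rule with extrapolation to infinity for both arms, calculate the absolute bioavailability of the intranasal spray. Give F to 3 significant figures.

Trapezoidal AUC_0→10 (IV):
  [0→1.5]: (1715.3+1251.8)/2 × 1.5 = 2225.325
  [1.5→5.5]: (1251.8+540.4)/2 × 4 = 3584.4
  [5.5→6]: (540.4+486.6)/2 × 0.5 = 256.75
  [6→8]: (486.6+319.7)/2 × 2 = 806.3
  [8→10]: (319.7+210.1)/2 × 2 = 529.8
  Sum = 7402.575 ng/mL·hr
IV tail: 210.1/0.21 = 1000.476; AUC_iv,0→∞ = 7402.575 + 1000.476 = 8403.051 ng/mL·hr
Trapezoidal AUC_0→9.25 (intranasal spray):
  [0→2]: (0.0+202.5)/2 × 2 = 202.5
  [2→3]: (202.5+172.4)/2 × 1 = 187.45
  [3→5]: (172.4+114.9)/2 × 2 = 287.3
  [5→9]: (114.9+49.7)/2 × 4 = 329.2
  [9→9.25]: (49.7+47.1)/2 × 0.25 = 12.1
  Sum = 1018.55 ng/mL·hr
intranasal spray tail: 47.1/0.21 = 224.286; AUC_ev,0→∞ = 1018.55 + 224.286 = 1242.836 ng/mL·hr
F = (AUC_ev/D_ev)/(AUC_iv/D_iv) = (1242.836/25)/(8403.051/25) = 49.71344/336.12204 = 0.1479

F = 0.148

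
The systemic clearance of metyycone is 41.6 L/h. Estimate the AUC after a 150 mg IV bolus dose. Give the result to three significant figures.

AUC_0→∞ = Dose_iv / CL
        = 150 / 41.6 = 3.60577 mg/L·h

AUC = 3.61 mg/L·h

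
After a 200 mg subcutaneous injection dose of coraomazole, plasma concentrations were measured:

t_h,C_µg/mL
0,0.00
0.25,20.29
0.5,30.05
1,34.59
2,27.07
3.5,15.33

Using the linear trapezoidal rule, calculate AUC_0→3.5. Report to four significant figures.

Trapezoidal AUC_0→3.5:
  [0→0.25]: (0.00+20.29)/2 × 0.25 = 2.53625
  [0.25→0.5]: (20.29+30.05)/2 × 0.25 = 6.2925
  [0.5→1]: (30.05+34.59)/2 × 0.5 = 16.16
  [1→2]: (34.59+27.07)/2 × 1 = 30.83
  [2→3.5]: (27.07+15.33)/2 × 1.5 = 31.8
  Sum = 87.61875 µg/mL·h

AUC = 87.62 µg/mL·h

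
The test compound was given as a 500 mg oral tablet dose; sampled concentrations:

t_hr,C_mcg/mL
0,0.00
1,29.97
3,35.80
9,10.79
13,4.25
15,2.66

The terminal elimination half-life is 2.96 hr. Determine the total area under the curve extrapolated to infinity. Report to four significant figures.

Trapezoidal AUC_0→15:
  [0→1]: (0.00+29.97)/2 × 1 = 14.985
  [1→3]: (29.97+35.80)/2 × 2 = 65.77
  [3→9]: (35.80+10.79)/2 × 6 = 139.77
  [9→13]: (10.79+4.25)/2 × 4 = 30.08
  [13→15]: (4.25+2.66)/2 × 2 = 6.91
  Sum = 257.515 mcg/mL·hr
k_e = ln2 / t½ = 0.693147 / 2.96 = 0.2342 hr^-1
Extrapolated tail: C_last / k_e = 2.66 / 0.2342 = 11.358
AUC_0→∞ = 257.515 + 11.358 = 268.873 mcg/mL·hr

AUC = 268.9 mcg/mL·hr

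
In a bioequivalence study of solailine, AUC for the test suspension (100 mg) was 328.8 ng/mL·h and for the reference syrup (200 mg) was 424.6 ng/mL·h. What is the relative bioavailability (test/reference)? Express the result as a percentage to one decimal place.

F_rel = (AUC_test/D_test) / (AUC_ref/D_ref)
      = (328.8/100) / (424.6/200)
      = 3.288 / 2.123 = 1.5488 = 154.88%

F_rel = 154.9%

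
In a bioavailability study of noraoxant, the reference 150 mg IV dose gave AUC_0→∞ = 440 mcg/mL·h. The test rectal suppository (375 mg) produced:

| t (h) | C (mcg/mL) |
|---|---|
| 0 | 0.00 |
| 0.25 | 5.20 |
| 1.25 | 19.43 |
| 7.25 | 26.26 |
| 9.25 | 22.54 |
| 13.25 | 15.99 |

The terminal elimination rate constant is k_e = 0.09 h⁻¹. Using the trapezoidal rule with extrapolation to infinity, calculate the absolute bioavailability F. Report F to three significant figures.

F = 0.412

Trapezoidal AUC_0→13.25 (rectal suppository):
  [0→0.25]: (0.00+5.20)/2 × 0.25 = 0.65
  [0.25→1.25]: (5.20+19.43)/2 × 1 = 12.315
  [1.25→7.25]: (19.43+26.26)/2 × 6 = 137.07
  [7.25→9.25]: (26.26+22.54)/2 × 2 = 48.8
  [9.25→13.25]: (22.54+15.99)/2 × 4 = 77.06
  Sum = 275.895 mcg/mL·h
Tail: C_last/k_e = 15.99/0.09 = 177.667
AUC_0→∞ (rectal suppository) = 275.895 + 177.667 = 453.562 mcg/mL·h
F = (AUC_ev/D_ev)/(AUC_iv/D_iv) = (453.562/375)/(440/150) = 1.2095/2.93333 = 0.4123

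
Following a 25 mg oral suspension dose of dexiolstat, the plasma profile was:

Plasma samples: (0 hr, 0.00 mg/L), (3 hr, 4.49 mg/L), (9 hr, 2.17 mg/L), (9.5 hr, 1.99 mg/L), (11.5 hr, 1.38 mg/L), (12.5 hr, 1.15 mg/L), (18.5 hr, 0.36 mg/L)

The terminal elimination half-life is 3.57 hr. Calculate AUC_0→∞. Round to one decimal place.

Trapezoidal AUC_0→18.5:
  [0→3]: (0.00+4.49)/2 × 3 = 6.735
  [3→9]: (4.49+2.17)/2 × 6 = 19.98
  [9→9.5]: (2.17+1.99)/2 × 0.5 = 1.04
  [9.5→11.5]: (1.99+1.38)/2 × 2 = 3.37
  [11.5→12.5]: (1.38+1.15)/2 × 1 = 1.265
  [12.5→18.5]: (1.15+0.36)/2 × 6 = 4.53
  Sum = 36.92 mg/L·hr
k_e = ln2 / t½ = 0.693147 / 3.57 = 0.1942 hr^-1
Extrapolated tail: C_last / k_e = 0.36 / 0.1942 = 1.854
AUC_0→∞ = 36.92 + 1.854 = 38.774 mg/L·hr

AUC = 38.8 mg/L·hr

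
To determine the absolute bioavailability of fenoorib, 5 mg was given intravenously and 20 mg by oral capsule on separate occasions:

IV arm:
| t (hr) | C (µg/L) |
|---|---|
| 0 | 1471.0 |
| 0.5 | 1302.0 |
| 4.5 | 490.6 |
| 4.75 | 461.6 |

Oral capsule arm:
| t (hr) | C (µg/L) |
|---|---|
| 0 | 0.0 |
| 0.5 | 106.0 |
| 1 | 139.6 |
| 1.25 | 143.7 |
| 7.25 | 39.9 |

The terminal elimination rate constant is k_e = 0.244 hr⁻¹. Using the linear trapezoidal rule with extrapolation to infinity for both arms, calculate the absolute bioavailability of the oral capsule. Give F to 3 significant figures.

Trapezoidal AUC_0→4.75 (IV):
  [0→0.5]: (1471.0+1302.0)/2 × 0.5 = 693.25
  [0.5→4.5]: (1302.0+490.6)/2 × 4 = 3585.2
  [4.5→4.75]: (490.6+461.6)/2 × 0.25 = 119.025
  Sum = 4397.475 µg/L·hr
IV tail: 461.6/0.244 = 1891.803; AUC_iv,0→∞ = 4397.475 + 1891.803 = 6289.278 µg/L·hr
Trapezoidal AUC_0→7.25 (oral capsule):
  [0→0.5]: (0.0+106.0)/2 × 0.5 = 26.5
  [0.5→1]: (106.0+139.6)/2 × 0.5 = 61.4
  [1→1.25]: (139.6+143.7)/2 × 0.25 = 35.4125
  [1.25→7.25]: (143.7+39.9)/2 × 6 = 550.8
  Sum = 674.1125 µg/L·hr
oral capsule tail: 39.9/0.244 = 163.525; AUC_ev,0→∞ = 674.1125 + 163.525 = 837.6375 µg/L·hr
F = (AUC_ev/D_ev)/(AUC_iv/D_iv) = (837.6375/20)/(6289.278/5) = 41.881875/1257.8556 = 0.0333

F = 0.0333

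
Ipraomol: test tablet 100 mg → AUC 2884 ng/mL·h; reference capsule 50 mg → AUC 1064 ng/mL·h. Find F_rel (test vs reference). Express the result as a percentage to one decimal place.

F_rel = (AUC_test/D_test) / (AUC_ref/D_ref)
      = (2884/100) / (1064/50)
      = 28.84 / 21.28 = 1.3553 = 135.53%

F_rel = 135.5%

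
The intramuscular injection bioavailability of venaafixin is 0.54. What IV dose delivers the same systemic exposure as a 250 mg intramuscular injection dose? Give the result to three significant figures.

D_iv = 135 mg

Systemic exposure from an extravascular dose = F × D_ev, so the equivalent IV dose is F × D_ev.
D_iv = F × D_ev = 0.54 × 250 = 135 mg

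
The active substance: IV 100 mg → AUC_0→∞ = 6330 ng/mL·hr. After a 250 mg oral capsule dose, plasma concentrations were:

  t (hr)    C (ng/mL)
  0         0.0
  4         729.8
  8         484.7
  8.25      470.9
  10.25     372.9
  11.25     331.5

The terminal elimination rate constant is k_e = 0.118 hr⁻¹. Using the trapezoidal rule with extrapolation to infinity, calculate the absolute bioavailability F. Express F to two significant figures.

Trapezoidal AUC_0→11.25 (oral capsule):
  [0→4]: (0.0+729.8)/2 × 4 = 1459.6
  [4→8]: (729.8+484.7)/2 × 4 = 2429.0
  [8→8.25]: (484.7+470.9)/2 × 0.25 = 119.45
  [8.25→10.25]: (470.9+372.9)/2 × 2 = 843.8
  [10.25→11.25]: (372.9+331.5)/2 × 1 = 352.2
  Sum = 5204.05 ng/mL·hr
Tail: C_last/k_e = 331.5/0.118 = 2809.322
AUC_0→∞ (oral capsule) = 5204.05 + 2809.322 = 8013.372 ng/mL·hr
F = (AUC_ev/D_ev)/(AUC_iv/D_iv) = (8013.372/250)/(6330/100) = 32.053488/63.3 = 0.5064

F = 0.51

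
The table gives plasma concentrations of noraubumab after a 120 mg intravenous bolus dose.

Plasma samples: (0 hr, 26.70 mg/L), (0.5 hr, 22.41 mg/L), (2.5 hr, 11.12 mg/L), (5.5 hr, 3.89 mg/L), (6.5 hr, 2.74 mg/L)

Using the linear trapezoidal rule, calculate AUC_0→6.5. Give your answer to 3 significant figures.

Trapezoidal AUC_0→6.5:
  [0→0.5]: (26.70+22.41)/2 × 0.5 = 12.2775
  [0.5→2.5]: (22.41+11.12)/2 × 2 = 33.53
  [2.5→5.5]: (11.12+3.89)/2 × 3 = 22.515
  [5.5→6.5]: (3.89+2.74)/2 × 1 = 3.315
  Sum = 71.6375 mg/L·hr

AUC = 71.6 mg/L·hr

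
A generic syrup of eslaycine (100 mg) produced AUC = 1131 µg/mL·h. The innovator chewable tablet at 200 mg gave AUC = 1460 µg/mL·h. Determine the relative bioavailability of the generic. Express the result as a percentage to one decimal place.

F_rel = 154.9%

F_rel = (AUC_test/D_test) / (AUC_ref/D_ref)
      = (1131/100) / (1460/200)
      = 11.31 / 7.3 = 1.5493 = 154.93%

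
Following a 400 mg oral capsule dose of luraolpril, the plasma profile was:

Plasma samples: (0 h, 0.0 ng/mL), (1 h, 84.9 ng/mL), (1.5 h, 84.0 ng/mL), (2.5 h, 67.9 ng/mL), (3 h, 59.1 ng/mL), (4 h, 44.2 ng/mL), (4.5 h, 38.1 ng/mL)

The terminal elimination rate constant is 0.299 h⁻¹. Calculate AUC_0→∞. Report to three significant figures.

Trapezoidal AUC_0→4.5:
  [0→1]: (0.0+84.9)/2 × 1 = 42.45
  [1→1.5]: (84.9+84.0)/2 × 0.5 = 42.225
  [1.5→2.5]: (84.0+67.9)/2 × 1 = 75.95
  [2.5→3]: (67.9+59.1)/2 × 0.5 = 31.75
  [3→4]: (59.1+44.2)/2 × 1 = 51.65
  [4→4.5]: (44.2+38.1)/2 × 0.5 = 20.575
  Sum = 264.6 ng/mL·h
Extrapolated tail: C_last / k_e = 38.1 / 0.299 = 127.425
AUC_0→∞ = 264.6 + 127.425 = 392.025 ng/mL·h

AUC = 392 ng/mL·h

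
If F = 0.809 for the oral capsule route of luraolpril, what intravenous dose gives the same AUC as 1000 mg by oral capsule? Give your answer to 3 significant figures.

D_iv = 809 mg

Systemic exposure from an extravascular dose = F × D_ev, so the equivalent IV dose is F × D_ev.
D_iv = F × D_ev = 0.809 × 1000 = 809 mg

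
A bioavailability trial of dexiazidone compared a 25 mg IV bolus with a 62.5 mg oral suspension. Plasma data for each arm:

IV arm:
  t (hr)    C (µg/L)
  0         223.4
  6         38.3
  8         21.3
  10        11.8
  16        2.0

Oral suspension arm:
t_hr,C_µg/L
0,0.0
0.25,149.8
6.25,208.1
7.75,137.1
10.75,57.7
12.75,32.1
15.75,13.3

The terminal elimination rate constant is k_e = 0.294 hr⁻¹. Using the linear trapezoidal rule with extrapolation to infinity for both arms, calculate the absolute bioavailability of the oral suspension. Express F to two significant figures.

Trapezoidal AUC_0→16 (IV):
  [0→6]: (223.4+38.3)/2 × 6 = 785.1
  [6→8]: (38.3+21.3)/2 × 2 = 59.6
  [8→10]: (21.3+11.8)/2 × 2 = 33.1
  [10→16]: (11.8+2.0)/2 × 6 = 41.4
  Sum = 919.2 µg/L·hr
IV tail: 2.0/0.294 = 6.803; AUC_iv,0→∞ = 919.2 + 6.803 = 926.003 µg/L·hr
Trapezoidal AUC_0→15.75 (oral suspension):
  [0→0.25]: (0.0+149.8)/2 × 0.25 = 18.725
  [0.25→6.25]: (149.8+208.1)/2 × 6 = 1073.7
  [6.25→7.75]: (208.1+137.1)/2 × 1.5 = 258.9
  [7.75→10.75]: (137.1+57.7)/2 × 3 = 292.2
  [10.75→12.75]: (57.7+32.1)/2 × 2 = 89.8
  [12.75→15.75]: (32.1+13.3)/2 × 3 = 68.1
  Sum = 1801.425 µg/L·hr
oral suspension tail: 13.3/0.294 = 45.238; AUC_ev,0→∞ = 1801.425 + 45.238 = 1846.663 µg/L·hr
F = (AUC_ev/D_ev)/(AUC_iv/D_iv) = (1846.663/62.5)/(926.003/25) = 29.546608/37.04012 = 0.7977

F = 0.80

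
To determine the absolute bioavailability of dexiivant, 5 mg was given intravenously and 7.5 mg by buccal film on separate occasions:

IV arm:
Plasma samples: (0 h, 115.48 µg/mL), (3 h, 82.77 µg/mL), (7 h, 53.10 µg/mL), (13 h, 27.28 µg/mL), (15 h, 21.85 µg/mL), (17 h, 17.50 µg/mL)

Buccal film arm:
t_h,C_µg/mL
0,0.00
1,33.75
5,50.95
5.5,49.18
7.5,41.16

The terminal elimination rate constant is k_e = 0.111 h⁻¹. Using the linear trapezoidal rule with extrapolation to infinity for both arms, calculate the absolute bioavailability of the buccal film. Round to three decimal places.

Trapezoidal AUC_0→17 (IV):
  [0→3]: (115.48+82.77)/2 × 3 = 297.375
  [3→7]: (82.77+53.10)/2 × 4 = 271.74
  [7→13]: (53.10+27.28)/2 × 6 = 241.14
  [13→15]: (27.28+21.85)/2 × 2 = 49.13
  [15→17]: (21.85+17.50)/2 × 2 = 39.35
  Sum = 898.735 µg/mL·h
IV tail: 17.50/0.111 = 157.658; AUC_iv,0→∞ = 898.735 + 157.658 = 1056.393 µg/mL·h
Trapezoidal AUC_0→7.5 (buccal film):
  [0→1]: (0.00+33.75)/2 × 1 = 16.875
  [1→5]: (33.75+50.95)/2 × 4 = 169.4
  [5→5.5]: (50.95+49.18)/2 × 0.5 = 25.0325
  [5.5→7.5]: (49.18+41.16)/2 × 2 = 90.34
  Sum = 301.6475 µg/mL·h
buccal film tail: 41.16/0.111 = 370.811; AUC_ev,0→∞ = 301.6475 + 370.811 = 672.4585 µg/mL·h
F = (AUC_ev/D_ev)/(AUC_iv/D_iv) = (672.4585/7.5)/(1056.393/5) = 89.6611/211.2786 = 0.4244

F = 0.424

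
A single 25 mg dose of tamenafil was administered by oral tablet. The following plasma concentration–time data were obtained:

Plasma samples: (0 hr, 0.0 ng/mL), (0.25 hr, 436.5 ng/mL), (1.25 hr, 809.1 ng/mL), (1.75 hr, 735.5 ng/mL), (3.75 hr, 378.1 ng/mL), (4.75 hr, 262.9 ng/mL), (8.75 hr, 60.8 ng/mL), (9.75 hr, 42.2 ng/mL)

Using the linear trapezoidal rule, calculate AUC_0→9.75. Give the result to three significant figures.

AUC = 3200 ng/mL·hr

Trapezoidal AUC_0→9.75:
  [0→0.25]: (0.0+436.5)/2 × 0.25 = 54.5625
  [0.25→1.25]: (436.5+809.1)/2 × 1 = 622.8
  [1.25→1.75]: (809.1+735.5)/2 × 0.5 = 386.15
  [1.75→3.75]: (735.5+378.1)/2 × 2 = 1113.6
  [3.75→4.75]: (378.1+262.9)/2 × 1 = 320.5
  [4.75→8.75]: (262.9+60.8)/2 × 4 = 647.4
  [8.75→9.75]: (60.8+42.2)/2 × 1 = 51.5
  Sum = 3196.5125 ng/mL·hr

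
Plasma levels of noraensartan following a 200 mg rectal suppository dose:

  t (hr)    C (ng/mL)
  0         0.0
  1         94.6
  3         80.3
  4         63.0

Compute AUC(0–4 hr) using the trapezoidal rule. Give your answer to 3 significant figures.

AUC = 294 ng/mL·hr

Trapezoidal AUC_0→4:
  [0→1]: (0.0+94.6)/2 × 1 = 47.3
  [1→3]: (94.6+80.3)/2 × 2 = 174.9
  [3→4]: (80.3+63.0)/2 × 1 = 71.65
  Sum = 293.85 ng/mL·hr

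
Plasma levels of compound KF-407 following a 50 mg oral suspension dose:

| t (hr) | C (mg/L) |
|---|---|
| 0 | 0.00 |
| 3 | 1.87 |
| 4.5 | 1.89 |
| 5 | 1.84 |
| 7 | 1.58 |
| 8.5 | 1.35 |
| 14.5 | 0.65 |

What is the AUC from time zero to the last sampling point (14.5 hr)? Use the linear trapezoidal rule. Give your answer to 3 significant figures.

AUC = 18.2 mg/L·hr

Trapezoidal AUC_0→14.5:
  [0→3]: (0.00+1.87)/2 × 3 = 2.805
  [3→4.5]: (1.87+1.89)/2 × 1.5 = 2.82
  [4.5→5]: (1.89+1.84)/2 × 0.5 = 0.9325
  [5→7]: (1.84+1.58)/2 × 2 = 3.42
  [7→8.5]: (1.58+1.35)/2 × 1.5 = 2.1975
  [8.5→14.5]: (1.35+0.65)/2 × 6 = 6.0
  Sum = 18.175 mg/L·hr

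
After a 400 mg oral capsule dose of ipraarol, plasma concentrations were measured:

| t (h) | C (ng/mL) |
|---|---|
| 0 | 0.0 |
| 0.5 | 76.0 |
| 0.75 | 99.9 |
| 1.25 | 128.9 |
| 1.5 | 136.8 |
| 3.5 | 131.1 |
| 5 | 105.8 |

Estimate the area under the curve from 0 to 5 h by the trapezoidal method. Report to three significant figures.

Trapezoidal AUC_0→5:
  [0→0.5]: (0.0+76.0)/2 × 0.5 = 19.0
  [0.5→0.75]: (76.0+99.9)/2 × 0.25 = 21.9875
  [0.75→1.25]: (99.9+128.9)/2 × 0.5 = 57.2
  [1.25→1.5]: (128.9+136.8)/2 × 0.25 = 33.2125
  [1.5→3.5]: (136.8+131.1)/2 × 2 = 267.9
  [3.5→5]: (131.1+105.8)/2 × 1.5 = 177.675
  Sum = 576.975 ng/mL·h

AUC = 577 ng/mL·h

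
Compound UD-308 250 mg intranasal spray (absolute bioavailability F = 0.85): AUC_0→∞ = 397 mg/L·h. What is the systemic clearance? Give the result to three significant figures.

CL = F × Dose / AUC_0→∞
   = 0.85 × 250 / 397 = 0.535264 L/h

CL = 0.535 L/h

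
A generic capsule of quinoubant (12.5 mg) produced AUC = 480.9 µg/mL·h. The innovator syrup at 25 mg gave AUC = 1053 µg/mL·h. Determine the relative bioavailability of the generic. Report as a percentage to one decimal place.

F_rel = 91.3%

F_rel = (AUC_test/D_test) / (AUC_ref/D_ref)
      = (480.9/12.5) / (1053/25)
      = 38.472 / 42.12 = 0.9134 = 91.34%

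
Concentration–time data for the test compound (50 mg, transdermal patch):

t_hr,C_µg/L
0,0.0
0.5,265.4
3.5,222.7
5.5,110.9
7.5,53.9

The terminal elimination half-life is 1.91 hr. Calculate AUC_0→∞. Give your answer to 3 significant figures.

Trapezoidal AUC_0→7.5:
  [0→0.5]: (0.0+265.4)/2 × 0.5 = 66.35
  [0.5→3.5]: (265.4+222.7)/2 × 3 = 732.15
  [3.5→5.5]: (222.7+110.9)/2 × 2 = 333.6
  [5.5→7.5]: (110.9+53.9)/2 × 2 = 164.8
  Sum = 1296.9 µg/L·hr
k_e = ln2 / t½ = 0.693147 / 1.91 = 0.3629 hr^-1
Extrapolated tail: C_last / k_e = 53.9 / 0.3629 = 148.526
AUC_0→∞ = 1296.9 + 148.526 = 1445.426 µg/L·hr

AUC = 1450 µg/L·hr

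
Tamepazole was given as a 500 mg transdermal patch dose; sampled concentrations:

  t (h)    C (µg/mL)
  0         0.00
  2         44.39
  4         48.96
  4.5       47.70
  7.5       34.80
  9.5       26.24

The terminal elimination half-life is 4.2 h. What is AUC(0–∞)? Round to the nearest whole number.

Trapezoidal AUC_0→9.5:
  [0→2]: (0.00+44.39)/2 × 2 = 44.39
  [2→4]: (44.39+48.96)/2 × 2 = 93.35
  [4→4.5]: (48.96+47.70)/2 × 0.5 = 24.165
  [4.5→7.5]: (47.70+34.80)/2 × 3 = 123.75
  [7.5→9.5]: (34.80+26.24)/2 × 2 = 61.04
  Sum = 346.695 µg/mL·h
k_e = ln2 / t½ = 0.693147 / 4.2 = 0.1650 h^-1
Extrapolated tail: C_last / k_e = 26.24 / 0.165 = 159.030
AUC_0→∞ = 346.695 + 159.030 = 505.725 µg/mL·h

AUC = 506 µg/mL·h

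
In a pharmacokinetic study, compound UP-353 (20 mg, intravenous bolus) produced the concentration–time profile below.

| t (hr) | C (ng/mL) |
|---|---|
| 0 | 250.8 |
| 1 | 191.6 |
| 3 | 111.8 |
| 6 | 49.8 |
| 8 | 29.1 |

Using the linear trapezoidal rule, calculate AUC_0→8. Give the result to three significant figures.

Trapezoidal AUC_0→8:
  [0→1]: (250.8+191.6)/2 × 1 = 221.2
  [1→3]: (191.6+111.8)/2 × 2 = 303.4
  [3→6]: (111.8+49.8)/2 × 3 = 242.4
  [6→8]: (49.8+29.1)/2 × 2 = 78.9
  Sum = 845.9 ng/mL·hr

AUC = 846 ng/mL·hr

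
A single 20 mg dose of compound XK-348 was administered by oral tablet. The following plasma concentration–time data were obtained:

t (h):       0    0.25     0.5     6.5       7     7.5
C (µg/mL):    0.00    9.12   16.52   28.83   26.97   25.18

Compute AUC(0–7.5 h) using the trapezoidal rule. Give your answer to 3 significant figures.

AUC = 167 µg/mL·h

Trapezoidal AUC_0→7.5:
  [0→0.25]: (0.00+9.12)/2 × 0.25 = 1.14
  [0.25→0.5]: (9.12+16.52)/2 × 0.25 = 3.205
  [0.5→6.5]: (16.52+28.83)/2 × 6 = 136.05
  [6.5→7]: (28.83+26.97)/2 × 0.5 = 13.95
  [7→7.5]: (26.97+25.18)/2 × 0.5 = 13.0375
  Sum = 167.3825 µg/mL·h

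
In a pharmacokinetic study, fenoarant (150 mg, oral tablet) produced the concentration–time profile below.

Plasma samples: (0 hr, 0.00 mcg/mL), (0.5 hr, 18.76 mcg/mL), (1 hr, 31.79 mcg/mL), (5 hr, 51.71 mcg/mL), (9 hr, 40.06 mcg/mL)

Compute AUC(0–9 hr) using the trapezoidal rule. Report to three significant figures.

AUC = 368 mcg/mL·hr

Trapezoidal AUC_0→9:
  [0→0.5]: (0.00+18.76)/2 × 0.5 = 4.69
  [0.5→1]: (18.76+31.79)/2 × 0.5 = 12.6375
  [1→5]: (31.79+51.71)/2 × 4 = 167.0
  [5→9]: (51.71+40.06)/2 × 4 = 183.54
  Sum = 367.8675 mcg/mL·hr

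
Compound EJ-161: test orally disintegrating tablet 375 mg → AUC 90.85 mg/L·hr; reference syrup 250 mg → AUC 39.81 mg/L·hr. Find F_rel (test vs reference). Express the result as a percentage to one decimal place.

F_rel = (AUC_test/D_test) / (AUC_ref/D_ref)
      = (90.85/375) / (39.81/250)
      = 0.242267 / 0.15924 = 1.5214 = 152.14%

F_rel = 152.1%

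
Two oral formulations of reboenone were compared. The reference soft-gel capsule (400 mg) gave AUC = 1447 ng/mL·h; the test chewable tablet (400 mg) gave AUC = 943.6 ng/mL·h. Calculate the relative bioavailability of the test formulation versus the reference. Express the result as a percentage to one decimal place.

F_rel = (AUC_test/D_test) / (AUC_ref/D_ref)
      = (943.6/400) / (1447/400)
      = 2.359 / 3.6175 = 0.6521 = 65.21%

F_rel = 65.2%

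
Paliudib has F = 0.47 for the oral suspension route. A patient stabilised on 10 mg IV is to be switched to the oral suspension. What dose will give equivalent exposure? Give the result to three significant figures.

D_oral = 21.3 mg

For equal systemic exposure: F × D_ev = D_iv
D_ev = D_iv / F = 10 / 0.47 = 21.2766 mg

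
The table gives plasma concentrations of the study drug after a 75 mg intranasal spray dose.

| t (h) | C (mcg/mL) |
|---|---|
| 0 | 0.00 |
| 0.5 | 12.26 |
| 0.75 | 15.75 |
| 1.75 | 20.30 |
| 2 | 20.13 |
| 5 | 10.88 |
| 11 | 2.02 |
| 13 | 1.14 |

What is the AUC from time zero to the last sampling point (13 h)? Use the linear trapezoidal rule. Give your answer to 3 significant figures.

Trapezoidal AUC_0→13:
  [0→0.5]: (0.00+12.26)/2 × 0.5 = 3.065
  [0.5→0.75]: (12.26+15.75)/2 × 0.25 = 3.50125
  [0.75→1.75]: (15.75+20.30)/2 × 1 = 18.025
  [1.75→2]: (20.30+20.13)/2 × 0.25 = 5.05375
  [2→5]: (20.13+10.88)/2 × 3 = 46.515
  [5→11]: (10.88+2.02)/2 × 6 = 38.7
  [11→13]: (2.02+1.14)/2 × 2 = 3.16
  Sum = 118.02 mcg/mL·h

AUC = 118 mcg/mL·h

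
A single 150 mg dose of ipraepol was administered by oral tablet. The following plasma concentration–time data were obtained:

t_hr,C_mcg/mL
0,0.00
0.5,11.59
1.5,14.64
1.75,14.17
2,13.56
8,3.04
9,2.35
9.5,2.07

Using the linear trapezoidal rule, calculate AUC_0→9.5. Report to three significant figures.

AUC = 76.7 mcg/mL·hr

Trapezoidal AUC_0→9.5:
  [0→0.5]: (0.00+11.59)/2 × 0.5 = 2.8975
  [0.5→1.5]: (11.59+14.64)/2 × 1 = 13.115
  [1.5→1.75]: (14.64+14.17)/2 × 0.25 = 3.60125
  [1.75→2]: (14.17+13.56)/2 × 0.25 = 3.46625
  [2→8]: (13.56+3.04)/2 × 6 = 49.8
  [8→9]: (3.04+2.35)/2 × 1 = 2.695
  [9→9.5]: (2.35+2.07)/2 × 0.5 = 1.105
  Sum = 76.68 mcg/mL·hr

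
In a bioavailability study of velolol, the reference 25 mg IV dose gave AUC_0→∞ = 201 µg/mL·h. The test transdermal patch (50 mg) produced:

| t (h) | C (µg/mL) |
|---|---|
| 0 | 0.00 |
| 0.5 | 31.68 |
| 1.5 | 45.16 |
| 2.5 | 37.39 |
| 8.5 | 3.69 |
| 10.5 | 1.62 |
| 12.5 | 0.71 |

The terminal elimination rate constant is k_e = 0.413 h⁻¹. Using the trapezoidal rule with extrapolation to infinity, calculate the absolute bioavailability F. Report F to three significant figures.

F = 0.548

Trapezoidal AUC_0→12.5 (transdermal patch):
  [0→0.5]: (0.00+31.68)/2 × 0.5 = 7.92
  [0.5→1.5]: (31.68+45.16)/2 × 1 = 38.42
  [1.5→2.5]: (45.16+37.39)/2 × 1 = 41.275
  [2.5→8.5]: (37.39+3.69)/2 × 6 = 123.24
  [8.5→10.5]: (3.69+1.62)/2 × 2 = 5.31
  [10.5→12.5]: (1.62+0.71)/2 × 2 = 2.33
  Sum = 218.495 µg/mL·h
Tail: C_last/k_e = 0.71/0.413 = 1.719
AUC_0→∞ (transdermal patch) = 218.495 + 1.719 = 220.214 µg/mL·h
F = (AUC_ev/D_ev)/(AUC_iv/D_iv) = (220.214/50)/(201/25) = 4.40428/8.04 = 0.5478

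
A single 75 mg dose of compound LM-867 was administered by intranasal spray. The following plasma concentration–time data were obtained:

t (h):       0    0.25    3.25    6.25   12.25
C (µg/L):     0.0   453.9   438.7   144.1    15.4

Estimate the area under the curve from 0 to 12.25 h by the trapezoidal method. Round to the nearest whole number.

Trapezoidal AUC_0→12.25:
  [0→0.25]: (0.0+453.9)/2 × 0.25 = 56.7375
  [0.25→3.25]: (453.9+438.7)/2 × 3 = 1338.9
  [3.25→6.25]: (438.7+144.1)/2 × 3 = 874.2
  [6.25→12.25]: (144.1+15.4)/2 × 6 = 478.5
  Sum = 2748.3375 µg/L·h

AUC = 2748 µg/L·h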